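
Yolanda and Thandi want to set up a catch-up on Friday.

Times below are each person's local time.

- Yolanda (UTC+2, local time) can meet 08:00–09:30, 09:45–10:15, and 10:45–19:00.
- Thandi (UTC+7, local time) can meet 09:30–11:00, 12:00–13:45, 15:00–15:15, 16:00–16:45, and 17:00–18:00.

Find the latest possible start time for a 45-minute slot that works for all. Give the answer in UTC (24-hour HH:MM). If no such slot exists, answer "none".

10:15

Yolanda → UTC: 06:00–07:30, 07:45–08:15, 08:45–17:00.
Thandi → UTC: 02:30–04:00, 05:00–06:45, 08:00–08:15, 09:00–09:45, 10:00–11:00.
Yolanda ∩ Thandi: 06:00–06:45, 08:00–08:15, 09:00–09:45, 10:00–11:00.
Windows ≥ 45 min: 06:00–06:45, 09:00–09:45, 10:00–11:00.
Latest start in the last window 10:00–11:00 is 11:00 − 45 min = 10:15.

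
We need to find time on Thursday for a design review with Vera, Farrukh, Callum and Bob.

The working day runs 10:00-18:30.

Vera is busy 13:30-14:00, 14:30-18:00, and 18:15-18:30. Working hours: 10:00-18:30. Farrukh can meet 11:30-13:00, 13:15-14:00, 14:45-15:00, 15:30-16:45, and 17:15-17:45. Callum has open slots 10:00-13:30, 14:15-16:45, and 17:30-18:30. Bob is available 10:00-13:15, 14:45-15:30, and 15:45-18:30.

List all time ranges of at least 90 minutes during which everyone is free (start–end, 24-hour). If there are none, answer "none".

11:30–13:00

Vera free within 10:00–18:30: 10:00–13:30, 14:00–14:30, 18:00–18:15.
Vera ∩ Farrukh: 11:30–13:00, 13:15–13:30.
Vera ∩ Farrukh ∩ Callum: 11:30–13:00, 13:15–13:30.
Vera ∩ Farrukh ∩ Callum ∩ Bob: 11:30–13:00.
Windows ≥ 90 min: 11:30–13:00.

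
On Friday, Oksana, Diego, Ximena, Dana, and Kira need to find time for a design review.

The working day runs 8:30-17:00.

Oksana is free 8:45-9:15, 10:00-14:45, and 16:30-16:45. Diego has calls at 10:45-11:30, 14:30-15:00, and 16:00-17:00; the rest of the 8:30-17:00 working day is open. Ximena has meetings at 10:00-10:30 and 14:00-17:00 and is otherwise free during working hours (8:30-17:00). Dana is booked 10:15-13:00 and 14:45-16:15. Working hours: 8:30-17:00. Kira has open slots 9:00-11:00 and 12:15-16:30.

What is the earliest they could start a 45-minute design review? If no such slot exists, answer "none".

13:00

Diego free within 08:30–17:00: 08:30–10:45, 11:30–14:30, 15:00–16:00.
Ximena free within 08:30–17:00: 08:30–10:00, 10:30–14:00.
Dana free within 08:30–17:00: 08:30–10:15, 13:00–14:45, 16:15–17:00.
Oksana ∩ Diego: 08:45–09:15, 10:00–10:45, 11:30–14:30.
Oksana ∩ Diego ∩ Ximena: 08:45–09:15, 10:30–10:45, 11:30–14:00.
Oksana ∩ Diego ∩ Ximena ∩ Dana: 08:45–09:15, 13:00–14:00.
Oksana ∩ Diego ∩ Ximena ∩ Dana ∩ Kira: 09:00–09:15, 13:00–14:00.
Windows ≥ 45 min: 13:00–14:00.
Earliest such window starts at 13:00.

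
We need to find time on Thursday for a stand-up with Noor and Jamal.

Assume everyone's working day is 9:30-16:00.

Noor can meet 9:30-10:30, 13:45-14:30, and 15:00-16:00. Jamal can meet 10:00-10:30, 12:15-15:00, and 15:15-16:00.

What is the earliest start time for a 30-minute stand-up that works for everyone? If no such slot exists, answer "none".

Noor ∩ Jamal: 10:00–10:30, 13:45–14:30, 15:15–16:00.
Windows ≥ 30 min: 10:00–10:30, 13:45–14:30, 15:15–16:00.
Earliest such window starts at 10:00.

10:00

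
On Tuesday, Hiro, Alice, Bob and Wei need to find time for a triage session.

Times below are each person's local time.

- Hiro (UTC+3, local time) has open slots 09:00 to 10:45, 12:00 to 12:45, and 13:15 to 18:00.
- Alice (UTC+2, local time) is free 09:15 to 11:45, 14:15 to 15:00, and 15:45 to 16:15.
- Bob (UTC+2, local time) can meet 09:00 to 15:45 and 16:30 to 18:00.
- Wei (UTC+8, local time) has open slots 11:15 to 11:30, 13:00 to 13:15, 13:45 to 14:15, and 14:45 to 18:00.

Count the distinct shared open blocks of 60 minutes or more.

Hiro → UTC: 06:00–07:45, 09:00–09:45, 10:15–15:00.
Alice → UTC: 07:15–09:45, 12:15–13:00, 13:45–14:15.
Bob → UTC: 07:00–13:45, 14:30–16:00.
Wei → UTC: 03:15–03:30, 05:00–05:15, 05:45–06:15, 06:45–10:00.
Hiro ∩ Alice: 07:15–07:45, 09:00–09:45, 12:15–13:00, 13:45–14:15.
Hiro ∩ Alice ∩ Bob: 07:15–07:45, 09:00–09:45, 12:15–13:00.
Hiro ∩ Alice ∩ Bob ∩ Wei: 07:15–07:45, 09:00–09:45.
Windows ≥ 60 min: (none).
That's 0 windows.

0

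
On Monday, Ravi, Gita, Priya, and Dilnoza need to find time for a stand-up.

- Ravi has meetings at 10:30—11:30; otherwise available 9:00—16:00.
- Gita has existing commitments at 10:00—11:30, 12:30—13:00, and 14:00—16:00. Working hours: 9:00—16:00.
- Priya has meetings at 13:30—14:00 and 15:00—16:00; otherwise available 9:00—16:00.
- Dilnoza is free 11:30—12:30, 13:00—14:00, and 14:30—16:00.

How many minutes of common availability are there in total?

Ravi free within 09:00–16:00: 09:00–10:30, 11:30–16:00.
Gita free within 09:00–16:00: 09:00–10:00, 11:30–12:30, 13:00–14:00.
Priya free within 09:00–16:00: 09:00–13:30, 14:00–15:00.
Ravi ∩ Gita: 09:00–10:00, 11:30–12:30, 13:00–14:00.
Ravi ∩ Gita ∩ Priya: 09:00–10:00, 11:30–12:30, 13:00–13:30.
Ravi ∩ Gita ∩ Priya ∩ Dilnoza: 11:30–12:30, 13:00–13:30.
Total common minutes: 60 + 30 = 90.

90 minutes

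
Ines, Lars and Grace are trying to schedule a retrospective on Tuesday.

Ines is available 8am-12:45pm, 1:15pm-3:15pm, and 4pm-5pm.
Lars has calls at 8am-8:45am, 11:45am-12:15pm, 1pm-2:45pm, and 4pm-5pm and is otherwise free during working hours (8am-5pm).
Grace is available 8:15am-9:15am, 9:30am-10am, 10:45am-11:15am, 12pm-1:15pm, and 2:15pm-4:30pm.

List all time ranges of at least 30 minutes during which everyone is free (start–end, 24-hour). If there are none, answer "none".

08:45–09:15, 09:30–10:00, 10:45–11:15, 12:15–12:45, 14:45–15:15

Lars free within 08:00–17:00: 08:45–11:45, 12:15–13:00, 14:45–16:00.
Ines ∩ Lars: 08:45–11:45, 12:15–12:45, 14:45–15:15.
Ines ∩ Lars ∩ Grace: 08:45–09:15, 09:30–10:00, 10:45–11:15, 12:15–12:45, 14:45–15:15.
Windows ≥ 30 min: 08:45–09:15, 09:30–10:00, 10:45–11:15, 12:15–12:45, 14:45–15:15.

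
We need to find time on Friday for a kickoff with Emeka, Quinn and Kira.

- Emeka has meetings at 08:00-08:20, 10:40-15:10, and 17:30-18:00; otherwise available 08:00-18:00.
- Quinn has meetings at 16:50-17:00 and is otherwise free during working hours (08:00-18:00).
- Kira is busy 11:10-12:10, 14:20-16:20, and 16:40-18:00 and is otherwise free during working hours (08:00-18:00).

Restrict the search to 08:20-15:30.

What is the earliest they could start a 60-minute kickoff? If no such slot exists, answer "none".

08:20

Emeka free within 08:00–18:00: 08:20–10:40, 15:10–17:30.
Quinn free within 08:00–18:00: 08:00–16:50, 17:00–18:00.
Kira free within 08:00–18:00: 08:00–11:10, 12:10–14:20, 16:20–16:40.
Emeka ∩ Quinn: 08:20–10:40, 15:10–16:50, 17:00–17:30.
Emeka ∩ Quinn ∩ Kira: 08:20–10:40, 16:20–16:40.
Restricted to 08:20–15:30: 08:20–10:40.
Windows ≥ 60 min: 08:20–10:40.
Earliest such window starts at 08:20.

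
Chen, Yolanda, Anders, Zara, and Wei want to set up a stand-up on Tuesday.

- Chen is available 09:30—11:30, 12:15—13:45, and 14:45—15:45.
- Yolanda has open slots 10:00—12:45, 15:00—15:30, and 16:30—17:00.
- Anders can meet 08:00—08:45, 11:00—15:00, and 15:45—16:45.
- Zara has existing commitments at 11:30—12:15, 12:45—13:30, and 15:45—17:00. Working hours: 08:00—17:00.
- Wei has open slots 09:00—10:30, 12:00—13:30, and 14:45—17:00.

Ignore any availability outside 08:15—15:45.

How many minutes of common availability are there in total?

Zara free within 08:00–17:00: 08:00–11:30, 12:15–12:45, 13:30–15:45.
Chen ∩ Yolanda: 10:00–11:30, 12:15–12:45, 15:00–15:30.
Chen ∩ Yolanda ∩ Anders: 11:00–11:30, 12:15–12:45.
Chen ∩ Yolanda ∩ Anders ∩ Zara: 11:00–11:30, 12:15–12:45.
Chen ∩ Yolanda ∩ Anders ∩ Zara ∩ Wei: 12:15–12:45.
Restricted to 08:15–15:45: 12:15–12:45.
Total common minutes: 30.

30 minutes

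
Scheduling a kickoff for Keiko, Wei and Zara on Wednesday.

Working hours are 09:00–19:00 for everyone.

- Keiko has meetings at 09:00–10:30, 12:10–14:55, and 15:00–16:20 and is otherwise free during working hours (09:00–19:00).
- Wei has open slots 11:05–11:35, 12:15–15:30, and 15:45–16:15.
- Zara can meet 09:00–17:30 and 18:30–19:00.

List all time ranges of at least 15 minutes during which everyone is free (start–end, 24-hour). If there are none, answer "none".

11:05–11:35

Keiko free within 09:00–19:00: 10:30–12:10, 14:55–15:00, 16:20–19:00.
Keiko ∩ Wei: 11:05–11:35, 14:55–15:00.
Keiko ∩ Wei ∩ Zara: 11:05–11:35, 14:55–15:00.
Windows ≥ 15 min: 11:05–11:35.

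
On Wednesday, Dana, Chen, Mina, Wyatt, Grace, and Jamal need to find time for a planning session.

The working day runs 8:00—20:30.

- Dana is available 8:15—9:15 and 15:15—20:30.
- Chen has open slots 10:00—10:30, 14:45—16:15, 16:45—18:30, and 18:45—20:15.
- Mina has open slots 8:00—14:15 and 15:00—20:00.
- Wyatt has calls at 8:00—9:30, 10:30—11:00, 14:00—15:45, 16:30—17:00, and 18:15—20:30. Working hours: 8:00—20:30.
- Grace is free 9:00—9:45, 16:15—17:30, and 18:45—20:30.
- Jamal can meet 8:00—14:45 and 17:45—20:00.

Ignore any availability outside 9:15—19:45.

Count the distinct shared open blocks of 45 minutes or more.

0

Wyatt free within 08:00–20:30: 09:30–10:30, 11:00–14:00, 15:45–16:30, 17:00–18:15.
Dana ∩ Chen: 15:15–16:15, 16:45–18:30, 18:45–20:15.
Dana ∩ Chen ∩ Mina: 15:15–16:15, 16:45–18:30, 18:45–20:00.
Dana ∩ Chen ∩ Mina ∩ Wyatt: 15:45–16:15, 17:00–18:15.
Dana ∩ Chen ∩ Mina ∩ Wyatt ∩ Grace: 17:00–17:30.
Dana ∩ Chen ∩ Mina ∩ Wyatt ∩ Grace ∩ Jamal: (none).
Restricted to 09:15–19:45: (none).
Windows ≥ 45 min: (none).
That's 0 windows.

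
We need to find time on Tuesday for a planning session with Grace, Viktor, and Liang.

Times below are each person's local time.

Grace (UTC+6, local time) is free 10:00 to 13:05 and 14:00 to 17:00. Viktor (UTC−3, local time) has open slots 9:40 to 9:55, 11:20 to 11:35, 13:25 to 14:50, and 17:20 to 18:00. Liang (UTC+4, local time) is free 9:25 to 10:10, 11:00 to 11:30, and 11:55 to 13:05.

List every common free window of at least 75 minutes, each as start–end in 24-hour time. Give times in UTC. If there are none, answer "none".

none

Grace → UTC: 04:00–07:05, 08:00–11:00.
Viktor → UTC: 12:40–12:55, 14:20–14:35, 16:25–17:50, 20:20–21:00.
Liang → UTC: 05:25–06:10, 07:00–07:30, 07:55–09:05.
Grace ∩ Viktor: (none).
Grace ∩ Viktor ∩ Liang: (none).
Windows ≥ 75 min: (none).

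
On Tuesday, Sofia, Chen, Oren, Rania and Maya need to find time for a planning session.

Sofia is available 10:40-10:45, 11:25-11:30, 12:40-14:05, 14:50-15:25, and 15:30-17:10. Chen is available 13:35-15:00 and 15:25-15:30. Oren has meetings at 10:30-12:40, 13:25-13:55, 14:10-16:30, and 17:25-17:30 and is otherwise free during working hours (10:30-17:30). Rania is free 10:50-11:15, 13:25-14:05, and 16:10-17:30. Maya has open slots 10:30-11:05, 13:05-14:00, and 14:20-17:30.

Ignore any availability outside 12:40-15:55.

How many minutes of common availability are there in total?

5 minutes

Oren free within 10:30–17:30: 12:40–13:25, 13:55–14:10, 16:30–17:25.
Sofia ∩ Chen: 13:35–14:05, 14:50–15:00.
Sofia ∩ Chen ∩ Oren: 13:55–14:05.
Sofia ∩ Chen ∩ Oren ∩ Rania: 13:55–14:05.
Sofia ∩ Chen ∩ Oren ∩ Rania ∩ Maya: 13:55–14:00.
Restricted to 12:40–15:55: 13:55–14:00.
Total common minutes: 5.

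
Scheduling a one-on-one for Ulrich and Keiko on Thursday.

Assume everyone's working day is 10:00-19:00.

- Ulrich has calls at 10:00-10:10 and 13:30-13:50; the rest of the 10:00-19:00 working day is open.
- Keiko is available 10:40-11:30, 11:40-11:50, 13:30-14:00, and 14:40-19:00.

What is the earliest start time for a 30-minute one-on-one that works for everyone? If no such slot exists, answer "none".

Ulrich free within 10:00–19:00: 10:10–13:30, 13:50–19:00.
Ulrich ∩ Keiko: 10:40–11:30, 11:40–11:50, 13:50–14:00, 14:40–19:00.
Windows ≥ 30 min: 10:40–11:30, 14:40–19:00.
Earliest such window starts at 10:40.

10:40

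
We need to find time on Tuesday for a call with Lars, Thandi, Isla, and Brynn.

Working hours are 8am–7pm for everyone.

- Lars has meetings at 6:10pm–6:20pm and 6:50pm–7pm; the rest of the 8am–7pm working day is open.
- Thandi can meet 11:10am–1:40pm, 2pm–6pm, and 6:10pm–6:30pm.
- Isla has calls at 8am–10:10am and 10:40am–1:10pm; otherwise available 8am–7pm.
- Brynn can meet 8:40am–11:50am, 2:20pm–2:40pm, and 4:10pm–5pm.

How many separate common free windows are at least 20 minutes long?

Lars free within 08:00–19:00: 08:00–18:10, 18:20–18:50.
Isla free within 08:00–19:00: 10:10–10:40, 13:10–19:00.
Lars ∩ Thandi: 11:10–13:40, 14:00–18:00, 18:20–18:30.
Lars ∩ Thandi ∩ Isla: 13:10–13:40, 14:00–18:00, 18:20–18:30.
Lars ∩ Thandi ∩ Isla ∩ Brynn: 14:20–14:40, 16:10–17:00.
Windows ≥ 20 min: 14:20–14:40, 16:10–17:00.
That's 2 windows.

2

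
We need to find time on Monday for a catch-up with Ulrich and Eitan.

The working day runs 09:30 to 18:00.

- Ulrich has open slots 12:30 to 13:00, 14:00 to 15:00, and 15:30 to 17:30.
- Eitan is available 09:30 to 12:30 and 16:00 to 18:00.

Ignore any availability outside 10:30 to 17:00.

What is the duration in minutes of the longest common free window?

Ulrich ∩ Eitan: 16:00–17:30.
Restricted to 10:30–17:00: 16:00–17:00.
Single common window of 60 minutes.

60 minutes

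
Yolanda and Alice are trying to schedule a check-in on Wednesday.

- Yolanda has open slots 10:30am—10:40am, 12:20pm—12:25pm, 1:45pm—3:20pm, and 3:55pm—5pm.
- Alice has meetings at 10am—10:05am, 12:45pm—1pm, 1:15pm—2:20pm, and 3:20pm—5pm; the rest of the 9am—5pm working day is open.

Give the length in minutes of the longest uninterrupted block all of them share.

Alice free within 09:00–17:00: 09:00–10:00, 10:05–12:45, 13:00–13:15, 14:20–15:20.
Yolanda ∩ Alice: 10:30–10:40, 12:20–12:25, 14:20–15:20.
Common window lengths: 10, 5, 60 min; longest is 60.

60 minutes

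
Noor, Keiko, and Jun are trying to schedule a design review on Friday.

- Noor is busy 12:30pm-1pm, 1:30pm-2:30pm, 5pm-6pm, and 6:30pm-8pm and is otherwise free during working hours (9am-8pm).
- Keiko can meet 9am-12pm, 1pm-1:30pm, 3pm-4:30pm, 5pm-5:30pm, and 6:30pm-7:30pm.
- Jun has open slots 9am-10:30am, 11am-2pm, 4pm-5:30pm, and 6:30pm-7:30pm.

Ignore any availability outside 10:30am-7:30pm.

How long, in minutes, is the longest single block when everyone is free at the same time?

60 minutes

Noor free within 09:00–20:00: 09:00–12:30, 13:00–13:30, 14:30–17:00, 18:00–18:30.
Noor ∩ Keiko: 09:00–12:00, 13:00–13:30, 15:00–16:30.
Noor ∩ Keiko ∩ Jun: 09:00–10:30, 11:00–12:00, 13:00–13:30, 16:00–16:30.
Restricted to 10:30–19:30: 11:00–12:00, 13:00–13:30, 16:00–16:30.
Common window lengths: 60, 30, 30 min; longest is 60.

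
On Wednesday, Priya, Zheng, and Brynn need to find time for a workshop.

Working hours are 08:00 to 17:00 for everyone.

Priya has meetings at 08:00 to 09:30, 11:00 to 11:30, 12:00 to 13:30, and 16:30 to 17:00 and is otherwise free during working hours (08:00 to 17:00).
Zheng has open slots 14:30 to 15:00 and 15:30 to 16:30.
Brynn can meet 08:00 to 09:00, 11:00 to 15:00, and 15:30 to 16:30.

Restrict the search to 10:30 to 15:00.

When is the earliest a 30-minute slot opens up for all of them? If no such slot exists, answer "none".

Priya free within 08:00–17:00: 09:30–11:00, 11:30–12:00, 13:30–16:30.
Priya ∩ Zheng: 14:30–15:00, 15:30–16:30.
Priya ∩ Zheng ∩ Brynn: 14:30–15:00, 15:30–16:30.
Restricted to 10:30–15:00: 14:30–15:00.
Windows ≥ 30 min: 14:30–15:00.
Earliest such window starts at 14:30.

14:30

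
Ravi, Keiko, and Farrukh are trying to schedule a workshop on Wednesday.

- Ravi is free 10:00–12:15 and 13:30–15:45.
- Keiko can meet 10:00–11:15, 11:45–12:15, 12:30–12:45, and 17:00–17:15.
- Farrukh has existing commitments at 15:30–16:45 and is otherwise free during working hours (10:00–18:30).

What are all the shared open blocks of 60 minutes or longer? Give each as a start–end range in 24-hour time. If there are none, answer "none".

10:00–11:15

Farrukh free within 10:00–18:30: 10:00–15:30, 16:45–18:30.
Ravi ∩ Keiko: 10:00–11:15, 11:45–12:15.
Ravi ∩ Keiko ∩ Farrukh: 10:00–11:15, 11:45–12:15.
Windows ≥ 60 min: 10:00–11:15.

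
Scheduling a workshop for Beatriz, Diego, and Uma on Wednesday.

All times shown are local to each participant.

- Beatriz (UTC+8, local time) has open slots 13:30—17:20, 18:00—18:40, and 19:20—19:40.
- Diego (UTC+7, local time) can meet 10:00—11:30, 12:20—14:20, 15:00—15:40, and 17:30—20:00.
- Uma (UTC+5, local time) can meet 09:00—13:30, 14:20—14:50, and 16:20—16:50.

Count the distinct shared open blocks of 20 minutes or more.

3

Beatriz → UTC: 05:30–09:20, 10:00–10:40, 11:20–11:40.
Diego → UTC: 03:00–04:30, 05:20–07:20, 08:00–08:40, 10:30–13:00.
Uma → UTC: 04:00–08:30, 09:20–09:50, 11:20–11:50.
Beatriz ∩ Diego: 05:30–07:20, 08:00–08:40, 10:30–10:40, 11:20–11:40.
Beatriz ∩ Diego ∩ Uma: 05:30–07:20, 08:00–08:30, 11:20–11:40.
Windows ≥ 20 min: 05:30–07:20, 08:00–08:30, 11:20–11:40.
That's 3 windows.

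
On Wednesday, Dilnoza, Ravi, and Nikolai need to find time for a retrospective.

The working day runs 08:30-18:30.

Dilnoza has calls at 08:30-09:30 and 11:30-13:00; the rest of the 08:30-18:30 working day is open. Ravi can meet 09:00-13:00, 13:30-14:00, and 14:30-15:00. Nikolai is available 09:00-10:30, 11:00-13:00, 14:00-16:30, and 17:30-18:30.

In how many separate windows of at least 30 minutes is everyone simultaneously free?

3

Dilnoza free within 08:30–18:30: 09:30–11:30, 13:00–18:30.
Dilnoza ∩ Ravi: 09:30–11:30, 13:30–14:00, 14:30–15:00.
Dilnoza ∩ Ravi ∩ Nikolai: 09:30–10:30, 11:00–11:30, 14:30–15:00.
Windows ≥ 30 min: 09:30–10:30, 11:00–11:30, 14:30–15:00.
That's 3 windows.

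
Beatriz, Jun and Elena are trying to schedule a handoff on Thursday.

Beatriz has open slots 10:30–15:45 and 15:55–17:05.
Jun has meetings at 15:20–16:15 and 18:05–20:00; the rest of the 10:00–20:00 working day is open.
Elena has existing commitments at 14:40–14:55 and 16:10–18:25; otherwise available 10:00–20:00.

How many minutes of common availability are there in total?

275 minutes

Jun free within 10:00–20:00: 10:00–15:20, 16:15–18:05.
Elena free within 10:00–20:00: 10:00–14:40, 14:55–16:10, 18:25–20:00.
Beatriz ∩ Jun: 10:30–15:20, 16:15–17:05.
Beatriz ∩ Jun ∩ Elena: 10:30–14:40, 14:55–15:20.
Total common minutes: 250 + 25 = 275.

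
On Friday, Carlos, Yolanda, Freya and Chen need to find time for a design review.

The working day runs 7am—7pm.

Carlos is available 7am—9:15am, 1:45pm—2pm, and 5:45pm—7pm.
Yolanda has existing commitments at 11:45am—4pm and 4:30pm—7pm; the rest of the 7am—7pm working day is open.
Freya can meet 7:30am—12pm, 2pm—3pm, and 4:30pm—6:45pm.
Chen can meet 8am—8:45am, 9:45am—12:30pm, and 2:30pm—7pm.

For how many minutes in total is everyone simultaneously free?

45 minutes

Yolanda free within 07:00–19:00: 07:00–11:45, 16:00–16:30.
Carlos ∩ Yolanda: 07:00–09:15.
Carlos ∩ Yolanda ∩ Freya: 07:30–09:15.
Carlos ∩ Yolanda ∩ Freya ∩ Chen: 08:00–08:45.
Total common minutes: 45.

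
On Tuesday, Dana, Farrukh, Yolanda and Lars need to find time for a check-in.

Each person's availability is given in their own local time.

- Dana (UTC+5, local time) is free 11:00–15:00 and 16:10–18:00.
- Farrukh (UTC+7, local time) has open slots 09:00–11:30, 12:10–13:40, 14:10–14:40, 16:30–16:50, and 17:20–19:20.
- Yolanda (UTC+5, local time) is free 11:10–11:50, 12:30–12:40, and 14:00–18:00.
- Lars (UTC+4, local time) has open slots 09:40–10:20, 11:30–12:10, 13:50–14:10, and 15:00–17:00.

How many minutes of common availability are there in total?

90 minutes

Dana → UTC: 06:00–10:00, 11:10–13:00.
Farrukh → UTC: 02:00–04:30, 05:10–06:40, 07:10–07:40, 09:30–09:50, 10:20–12:20.
Yolanda → UTC: 06:10–06:50, 07:30–07:40, 09:00–13:00.
Lars → UTC: 05:40–06:20, 07:30–08:10, 09:50–10:10, 11:00–13:00.
Dana ∩ Farrukh: 06:00–06:40, 07:10–07:40, 09:30–09:50, 11:10–12:20.
Dana ∩ Farrukh ∩ Yolanda: 06:10–06:40, 07:30–07:40, 09:30–09:50, 11:10–12:20.
Dana ∩ Farrukh ∩ Yolanda ∩ Lars: 06:10–06:20, 07:30–07:40, 11:10–12:20.
Total common minutes: 10 + 10 + 70 = 90.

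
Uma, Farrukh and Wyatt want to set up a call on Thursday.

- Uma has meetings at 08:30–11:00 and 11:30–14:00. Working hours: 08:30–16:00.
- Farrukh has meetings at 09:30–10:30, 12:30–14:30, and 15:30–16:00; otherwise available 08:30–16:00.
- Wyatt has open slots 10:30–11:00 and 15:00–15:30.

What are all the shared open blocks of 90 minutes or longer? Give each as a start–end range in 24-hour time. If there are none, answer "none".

none

Uma free within 08:30–16:00: 11:00–11:30, 14:00–16:00.
Farrukh free within 08:30–16:00: 08:30–09:30, 10:30–12:30, 14:30–15:30.
Uma ∩ Farrukh: 11:00–11:30, 14:30–15:30.
Uma ∩ Farrukh ∩ Wyatt: 15:00–15:30.
Windows ≥ 90 min: (none).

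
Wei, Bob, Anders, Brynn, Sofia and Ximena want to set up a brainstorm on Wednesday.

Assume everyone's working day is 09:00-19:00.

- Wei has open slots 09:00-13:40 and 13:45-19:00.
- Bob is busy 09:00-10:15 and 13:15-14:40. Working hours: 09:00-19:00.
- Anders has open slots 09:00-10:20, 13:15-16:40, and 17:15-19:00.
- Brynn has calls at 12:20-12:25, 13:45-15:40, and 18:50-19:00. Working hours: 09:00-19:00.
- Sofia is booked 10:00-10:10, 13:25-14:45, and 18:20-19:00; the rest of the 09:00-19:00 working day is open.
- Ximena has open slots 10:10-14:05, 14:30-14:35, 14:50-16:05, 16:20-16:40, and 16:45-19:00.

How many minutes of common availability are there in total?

Bob free within 09:00–19:00: 10:15–13:15, 14:40–19:00.
Brynn free within 09:00–19:00: 09:00–12:20, 12:25–13:45, 15:40–18:50.
Sofia free within 09:00–19:00: 09:00–10:00, 10:10–13:25, 14:45–18:20.
Wei ∩ Bob: 10:15–13:15, 14:40–19:00.
Wei ∩ Bob ∩ Anders: 10:15–10:20, 14:40–16:40, 17:15–19:00.
Wei ∩ Bob ∩ Anders ∩ Brynn: 10:15–10:20, 15:40–16:40, 17:15–18:50.
Wei ∩ Bob ∩ Anders ∩ Brynn ∩ Sofia: 10:15–10:20, 15:40–16:40, 17:15–18:20.
Wei ∩ Bob ∩ Anders ∩ Brynn ∩ Sofia ∩ Ximena: 10:15–10:20, 15:40–16:05, 16:20–16:40, 17:15–18:20.
Total common minutes: 5 + 25 + 20 + 65 = 115.

115 minutes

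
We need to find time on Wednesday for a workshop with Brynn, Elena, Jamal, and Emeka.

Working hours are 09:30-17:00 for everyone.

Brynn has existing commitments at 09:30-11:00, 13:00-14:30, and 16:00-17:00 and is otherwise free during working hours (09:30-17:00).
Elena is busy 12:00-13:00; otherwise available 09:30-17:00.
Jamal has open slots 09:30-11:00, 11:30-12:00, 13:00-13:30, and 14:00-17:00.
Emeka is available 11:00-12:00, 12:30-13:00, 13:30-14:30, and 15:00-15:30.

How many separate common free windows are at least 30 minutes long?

2

Brynn free within 09:30–17:00: 11:00–13:00, 14:30–16:00.
Elena free within 09:30–17:00: 09:30–12:00, 13:00–17:00.
Brynn ∩ Elena: 11:00–12:00, 14:30–16:00.
Brynn ∩ Elena ∩ Jamal: 11:30–12:00, 14:30–16:00.
Brynn ∩ Elena ∩ Jamal ∩ Emeka: 11:30–12:00, 15:00–15:30.
Windows ≥ 30 min: 11:30–12:00, 15:00–15:30.
That's 2 windows.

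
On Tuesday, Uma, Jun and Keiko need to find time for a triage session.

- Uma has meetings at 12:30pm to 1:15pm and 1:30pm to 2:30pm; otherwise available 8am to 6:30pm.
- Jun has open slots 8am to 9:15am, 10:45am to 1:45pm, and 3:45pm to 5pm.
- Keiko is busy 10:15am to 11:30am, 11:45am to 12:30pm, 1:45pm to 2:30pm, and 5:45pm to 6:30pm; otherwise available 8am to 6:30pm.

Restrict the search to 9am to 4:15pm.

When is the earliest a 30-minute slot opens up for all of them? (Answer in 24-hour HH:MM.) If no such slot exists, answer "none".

15:45

Uma free within 08:00–18:30: 08:00–12:30, 13:15–13:30, 14:30–18:30.
Keiko free within 08:00–18:30: 08:00–10:15, 11:30–11:45, 12:30–13:45, 14:30–17:45.
Uma ∩ Jun: 08:00–09:15, 10:45–12:30, 13:15–13:30, 15:45–17:00.
Uma ∩ Jun ∩ Keiko: 08:00–09:15, 11:30–11:45, 13:15–13:30, 15:45–17:00.
Restricted to 09:00–16:15: 09:00–09:15, 11:30–11:45, 13:15–13:30, 15:45–16:15.
Windows ≥ 30 min: 15:45–16:15.
Earliest such window starts at 15:45.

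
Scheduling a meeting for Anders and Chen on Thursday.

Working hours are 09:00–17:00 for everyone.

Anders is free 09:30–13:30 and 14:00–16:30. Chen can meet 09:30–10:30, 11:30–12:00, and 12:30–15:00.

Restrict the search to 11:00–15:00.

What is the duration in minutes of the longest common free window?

60 minutes

Anders ∩ Chen: 09:30–10:30, 11:30–12:00, 12:30–13:30, 14:00–15:00.
Restricted to 11:00–15:00: 11:30–12:00, 12:30–13:30, 14:00–15:00.
Common window lengths: 30, 60, 60 min; longest is 60.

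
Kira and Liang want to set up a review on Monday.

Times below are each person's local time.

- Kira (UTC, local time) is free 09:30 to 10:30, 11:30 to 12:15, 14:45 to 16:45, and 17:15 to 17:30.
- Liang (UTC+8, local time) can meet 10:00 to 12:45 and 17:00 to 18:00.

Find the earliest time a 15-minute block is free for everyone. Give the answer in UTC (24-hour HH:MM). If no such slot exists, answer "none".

09:30

Kira → UTC: 09:30–10:30, 11:30–12:15, 14:45–16:45, 17:15–17:30.
Liang → UTC: 02:00–04:45, 09:00–10:00.
Kira ∩ Liang: 09:30–10:00.
Windows ≥ 15 min: 09:30–10:00.
Earliest such window starts at 09:30.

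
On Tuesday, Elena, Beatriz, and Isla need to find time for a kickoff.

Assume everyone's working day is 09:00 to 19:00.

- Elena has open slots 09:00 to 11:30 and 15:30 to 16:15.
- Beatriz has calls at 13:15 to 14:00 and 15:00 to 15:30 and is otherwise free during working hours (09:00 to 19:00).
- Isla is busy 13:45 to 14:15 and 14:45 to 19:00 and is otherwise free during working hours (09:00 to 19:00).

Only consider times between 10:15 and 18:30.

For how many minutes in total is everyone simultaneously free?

Beatriz free within 09:00–19:00: 09:00–13:15, 14:00–15:00, 15:30–19:00.
Isla free within 09:00–19:00: 09:00–13:45, 14:15–14:45.
Elena ∩ Beatriz: 09:00–11:30, 15:30–16:15.
Elena ∩ Beatriz ∩ Isla: 09:00–11:30.
Restricted to 10:15–18:30: 10:15–11:30.
Total common minutes: 75.

75 minutes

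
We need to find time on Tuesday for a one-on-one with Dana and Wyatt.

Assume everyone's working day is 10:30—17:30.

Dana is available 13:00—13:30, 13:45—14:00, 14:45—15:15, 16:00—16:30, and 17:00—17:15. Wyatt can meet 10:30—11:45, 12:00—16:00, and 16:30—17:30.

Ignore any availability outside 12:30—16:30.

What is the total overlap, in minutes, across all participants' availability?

75 minutes

Dana ∩ Wyatt: 13:00–13:30, 13:45–14:00, 14:45–15:15, 17:00–17:15.
Restricted to 12:30–16:30: 13:00–13:30, 13:45–14:00, 14:45–15:15.
Total common minutes: 30 + 15 + 30 = 75.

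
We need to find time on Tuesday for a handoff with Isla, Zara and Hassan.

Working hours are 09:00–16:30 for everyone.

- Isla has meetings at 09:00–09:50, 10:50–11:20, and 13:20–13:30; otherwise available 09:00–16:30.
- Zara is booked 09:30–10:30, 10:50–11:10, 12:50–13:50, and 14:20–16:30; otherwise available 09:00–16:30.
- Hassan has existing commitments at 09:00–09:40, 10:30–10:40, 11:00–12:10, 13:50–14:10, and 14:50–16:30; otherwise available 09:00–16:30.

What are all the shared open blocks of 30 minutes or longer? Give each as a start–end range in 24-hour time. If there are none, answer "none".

Isla free within 09:00–16:30: 09:50–10:50, 11:20–13:20, 13:30–16:30.
Zara free within 09:00–16:30: 09:00–09:30, 10:30–10:50, 11:10–12:50, 13:50–14:20.
Hassan free within 09:00–16:30: 09:40–10:30, 10:40–11:00, 12:10–13:50, 14:10–14:50.
Isla ∩ Zara: 10:30–10:50, 11:20–12:50, 13:50–14:20.
Isla ∩ Zara ∩ Hassan: 10:40–10:50, 12:10–12:50, 14:10–14:20.
Windows ≥ 30 min: 12:10–12:50.

12:10–12:50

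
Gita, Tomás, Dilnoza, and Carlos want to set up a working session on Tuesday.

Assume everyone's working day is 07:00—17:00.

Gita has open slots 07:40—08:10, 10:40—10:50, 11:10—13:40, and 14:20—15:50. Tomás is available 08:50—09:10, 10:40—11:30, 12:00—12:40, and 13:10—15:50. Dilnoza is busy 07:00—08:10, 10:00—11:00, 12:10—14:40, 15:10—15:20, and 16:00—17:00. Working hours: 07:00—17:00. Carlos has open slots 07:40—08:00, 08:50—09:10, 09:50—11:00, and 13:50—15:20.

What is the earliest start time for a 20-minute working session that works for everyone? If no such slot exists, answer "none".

Dilnoza free within 07:00–17:00: 08:10–10:00, 11:00–12:10, 14:40–15:10, 15:20–16:00.
Gita ∩ Tomás: 10:40–10:50, 11:10–11:30, 12:00–12:40, 13:10–13:40, 14:20–15:50.
Gita ∩ Tomás ∩ Dilnoza: 11:10–11:30, 12:00–12:10, 14:40–15:10, 15:20–15:50.
Gita ∩ Tomás ∩ Dilnoza ∩ Carlos: 14:40–15:10.
Windows ≥ 20 min: 14:40–15:10.
Earliest such window starts at 14:40.

14:40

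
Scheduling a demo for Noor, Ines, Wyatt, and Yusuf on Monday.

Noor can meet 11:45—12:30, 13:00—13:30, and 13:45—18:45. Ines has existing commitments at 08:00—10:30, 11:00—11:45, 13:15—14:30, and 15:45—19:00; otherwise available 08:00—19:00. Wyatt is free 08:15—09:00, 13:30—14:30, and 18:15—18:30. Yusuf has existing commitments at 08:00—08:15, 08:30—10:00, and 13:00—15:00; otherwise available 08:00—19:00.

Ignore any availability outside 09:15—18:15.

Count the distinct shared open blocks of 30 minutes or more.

0

Ines free within 08:00–19:00: 10:30–11:00, 11:45–13:15, 14:30–15:45.
Yusuf free within 08:00–19:00: 08:15–08:30, 10:00–13:00, 15:00–19:00.
Noor ∩ Ines: 11:45–12:30, 13:00–13:15, 14:30–15:45.
Noor ∩ Ines ∩ Wyatt: (none).
Noor ∩ Ines ∩ Wyatt ∩ Yusuf: (none).
Restricted to 09:15–18:15: (none).
Windows ≥ 30 min: (none).
That's 0 windows.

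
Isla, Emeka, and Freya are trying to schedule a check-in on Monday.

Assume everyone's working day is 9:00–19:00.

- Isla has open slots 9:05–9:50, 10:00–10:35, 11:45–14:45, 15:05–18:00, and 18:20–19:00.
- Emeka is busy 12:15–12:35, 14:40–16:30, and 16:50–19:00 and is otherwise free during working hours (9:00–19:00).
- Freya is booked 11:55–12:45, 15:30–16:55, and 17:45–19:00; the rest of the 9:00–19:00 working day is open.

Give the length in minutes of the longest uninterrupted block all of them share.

Emeka free within 09:00–19:00: 09:00–12:15, 12:35–14:40, 16:30–16:50.
Freya free within 09:00–19:00: 09:00–11:55, 12:45–15:30, 16:55–17:45.
Isla ∩ Emeka: 09:05–09:50, 10:00–10:35, 11:45–12:15, 12:35–14:40, 16:30–16:50.
Isla ∩ Emeka ∩ Freya: 09:05–09:50, 10:00–10:35, 11:45–11:55, 12:45–14:40.
Common window lengths: 45, 35, 10, 115 min; longest is 115.

115 minutes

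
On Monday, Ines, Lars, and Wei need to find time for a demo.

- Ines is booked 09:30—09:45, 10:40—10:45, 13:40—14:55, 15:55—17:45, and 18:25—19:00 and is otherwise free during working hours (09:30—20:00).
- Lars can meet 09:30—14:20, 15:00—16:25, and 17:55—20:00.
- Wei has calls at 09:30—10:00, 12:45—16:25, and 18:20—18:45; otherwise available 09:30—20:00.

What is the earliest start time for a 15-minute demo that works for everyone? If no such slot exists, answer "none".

Ines free within 09:30–20:00: 09:45–10:40, 10:45–13:40, 14:55–15:55, 17:45–18:25, 19:00–20:00.
Wei free within 09:30–20:00: 10:00–12:45, 16:25–18:20, 18:45–20:00.
Ines ∩ Lars: 09:45–10:40, 10:45–13:40, 15:00–15:55, 17:55–18:25, 19:00–20:00.
Ines ∩ Lars ∩ Wei: 10:00–10:40, 10:45–12:45, 17:55–18:20, 19:00–20:00.
Windows ≥ 15 min: 10:00–10:40, 10:45–12:45, 17:55–18:20, 19:00–20:00.
Earliest such window starts at 10:00.

10:00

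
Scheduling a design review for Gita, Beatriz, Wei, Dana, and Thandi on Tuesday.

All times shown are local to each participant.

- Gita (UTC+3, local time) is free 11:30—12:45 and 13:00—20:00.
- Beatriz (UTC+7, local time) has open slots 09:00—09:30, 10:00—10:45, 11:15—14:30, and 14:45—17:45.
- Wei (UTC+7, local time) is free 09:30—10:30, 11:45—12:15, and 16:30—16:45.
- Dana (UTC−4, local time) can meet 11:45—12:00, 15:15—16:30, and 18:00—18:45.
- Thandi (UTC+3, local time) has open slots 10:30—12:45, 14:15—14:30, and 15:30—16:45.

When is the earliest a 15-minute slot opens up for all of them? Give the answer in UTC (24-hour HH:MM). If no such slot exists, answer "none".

Gita → UTC: 08:30–09:45, 10:00–17:00.
Beatriz → UTC: 02:00–02:30, 03:00–03:45, 04:15–07:30, 07:45–10:45.
Wei → UTC: 02:30–03:30, 04:45–05:15, 09:30–09:45.
Dana → UTC: 15:45–16:00, 19:15–20:30, 22:00–22:45.
Thandi → UTC: 07:30–09:45, 11:15–11:30, 12:30–13:45.
Gita ∩ Beatriz: 08:30–09:45, 10:00–10:45.
Gita ∩ Beatriz ∩ Wei: 09:30–09:45.
Gita ∩ Beatriz ∩ Wei ∩ Dana: (none).
Gita ∩ Beatriz ∩ Wei ∩ Dana ∩ Thandi: (none).
Windows ≥ 15 min: (none).

none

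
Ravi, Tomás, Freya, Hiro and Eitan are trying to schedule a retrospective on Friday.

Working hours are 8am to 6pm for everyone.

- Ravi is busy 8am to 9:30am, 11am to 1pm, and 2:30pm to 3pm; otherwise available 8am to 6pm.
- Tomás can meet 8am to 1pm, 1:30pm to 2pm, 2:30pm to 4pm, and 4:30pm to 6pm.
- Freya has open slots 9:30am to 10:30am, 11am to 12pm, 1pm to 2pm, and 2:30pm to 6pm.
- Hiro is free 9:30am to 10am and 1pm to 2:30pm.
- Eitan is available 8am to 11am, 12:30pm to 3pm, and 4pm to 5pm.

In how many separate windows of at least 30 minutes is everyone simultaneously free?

Ravi free within 08:00–18:00: 09:30–11:00, 13:00–14:30, 15:00–18:00.
Ravi ∩ Tomás: 09:30–11:00, 13:30–14:00, 15:00–16:00, 16:30–18:00.
Ravi ∩ Tomás ∩ Freya: 09:30–10:30, 13:30–14:00, 15:00–16:00, 16:30–18:00.
Ravi ∩ Tomás ∩ Freya ∩ Hiro: 09:30–10:00, 13:30–14:00.
Ravi ∩ Tomás ∩ Freya ∩ Hiro ∩ Eitan: 09:30–10:00, 13:30–14:00.
Windows ≥ 30 min: 09:30–10:00, 13:30–14:00.
That's 2 windows.

2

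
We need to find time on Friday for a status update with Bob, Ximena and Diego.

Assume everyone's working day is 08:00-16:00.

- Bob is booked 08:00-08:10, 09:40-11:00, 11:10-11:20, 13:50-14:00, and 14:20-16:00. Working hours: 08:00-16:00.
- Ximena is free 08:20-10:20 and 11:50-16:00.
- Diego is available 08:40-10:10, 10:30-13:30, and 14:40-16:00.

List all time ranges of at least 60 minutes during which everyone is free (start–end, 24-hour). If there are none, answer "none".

Bob free within 08:00–16:00: 08:10–09:40, 11:00–11:10, 11:20–13:50, 14:00–14:20.
Bob ∩ Ximena: 08:20–09:40, 11:50–13:50, 14:00–14:20.
Bob ∩ Ximena ∩ Diego: 08:40–09:40, 11:50–13:30.
Windows ≥ 60 min: 08:40–09:40, 11:50–13:30.

08:40–09:40, 11:50–13:30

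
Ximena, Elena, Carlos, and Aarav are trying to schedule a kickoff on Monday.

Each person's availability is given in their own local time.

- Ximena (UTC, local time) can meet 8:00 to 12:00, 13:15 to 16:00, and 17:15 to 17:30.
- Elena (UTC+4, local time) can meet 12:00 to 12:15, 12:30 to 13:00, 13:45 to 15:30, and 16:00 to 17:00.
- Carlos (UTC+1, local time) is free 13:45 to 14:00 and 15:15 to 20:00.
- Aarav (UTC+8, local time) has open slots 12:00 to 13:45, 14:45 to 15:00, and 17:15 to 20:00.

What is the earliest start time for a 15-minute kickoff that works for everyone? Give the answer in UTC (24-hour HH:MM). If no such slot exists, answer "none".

none

Ximena → UTC: 08:00–12:00, 13:15–16:00, 17:15–17:30.
Elena → UTC: 08:00–08:15, 08:30–09:00, 09:45–11:30, 12:00–13:00.
Carlos → UTC: 12:45–13:00, 14:15–19:00.
Aarav → UTC: 04:00–05:45, 06:45–07:00, 09:15–12:00.
Ximena ∩ Elena: 08:00–08:15, 08:30–09:00, 09:45–11:30.
Ximena ∩ Elena ∩ Carlos: (none).
Ximena ∩ Elena ∩ Carlos ∩ Aarav: (none).
Windows ≥ 15 min: (none).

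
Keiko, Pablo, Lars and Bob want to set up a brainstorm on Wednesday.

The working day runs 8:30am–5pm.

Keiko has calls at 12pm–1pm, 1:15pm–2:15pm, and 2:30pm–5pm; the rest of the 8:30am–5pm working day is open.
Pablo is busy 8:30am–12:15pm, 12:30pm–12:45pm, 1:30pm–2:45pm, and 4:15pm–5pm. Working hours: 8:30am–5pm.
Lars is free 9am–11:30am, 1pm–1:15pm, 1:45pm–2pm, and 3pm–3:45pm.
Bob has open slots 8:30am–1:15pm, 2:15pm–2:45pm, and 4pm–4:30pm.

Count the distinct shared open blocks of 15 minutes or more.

1

Keiko free within 08:30–17:00: 08:30–12:00, 13:00–13:15, 14:15–14:30.
Pablo free within 08:30–17:00: 12:15–12:30, 12:45–13:30, 14:45–16:15.
Keiko ∩ Pablo: 13:00–13:15.
Keiko ∩ Pablo ∩ Lars: 13:00–13:15.
Keiko ∩ Pablo ∩ Lars ∩ Bob: 13:00–13:15.
Windows ≥ 15 min: 13:00–13:15.
That's 1 window.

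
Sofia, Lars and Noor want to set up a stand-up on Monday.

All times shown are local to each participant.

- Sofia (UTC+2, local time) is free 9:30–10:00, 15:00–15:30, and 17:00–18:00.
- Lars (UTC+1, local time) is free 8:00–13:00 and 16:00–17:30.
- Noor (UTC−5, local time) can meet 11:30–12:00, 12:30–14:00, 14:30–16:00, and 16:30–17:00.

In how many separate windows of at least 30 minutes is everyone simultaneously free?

Sofia → UTC: 07:30–08:00, 13:00–13:30, 15:00–16:00.
Lars → UTC: 07:00–12:00, 15:00–16:30.
Noor → UTC: 16:30–17:00, 17:30–19:00, 19:30–21:00, 21:30–22:00.
Sofia ∩ Lars: 07:30–08:00, 15:00–16:00.
Sofia ∩ Lars ∩ Noor: (none).
Windows ≥ 30 min: (none).
That's 0 windows.

0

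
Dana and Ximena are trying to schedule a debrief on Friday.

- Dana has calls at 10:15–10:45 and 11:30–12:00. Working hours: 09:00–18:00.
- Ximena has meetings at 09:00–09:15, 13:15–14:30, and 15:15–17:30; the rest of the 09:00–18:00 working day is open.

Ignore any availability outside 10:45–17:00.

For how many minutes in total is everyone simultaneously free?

165 minutes

Dana free within 09:00–18:00: 09:00–10:15, 10:45–11:30, 12:00–18:00.
Ximena free within 09:00–18:00: 09:15–13:15, 14:30–15:15, 17:30–18:00.
Dana ∩ Ximena: 09:15–10:15, 10:45–11:30, 12:00–13:15, 14:30–15:15, 17:30–18:00.
Restricted to 10:45–17:00: 10:45–11:30, 12:00–13:15, 14:30–15:15.
Total common minutes: 45 + 75 + 45 = 165.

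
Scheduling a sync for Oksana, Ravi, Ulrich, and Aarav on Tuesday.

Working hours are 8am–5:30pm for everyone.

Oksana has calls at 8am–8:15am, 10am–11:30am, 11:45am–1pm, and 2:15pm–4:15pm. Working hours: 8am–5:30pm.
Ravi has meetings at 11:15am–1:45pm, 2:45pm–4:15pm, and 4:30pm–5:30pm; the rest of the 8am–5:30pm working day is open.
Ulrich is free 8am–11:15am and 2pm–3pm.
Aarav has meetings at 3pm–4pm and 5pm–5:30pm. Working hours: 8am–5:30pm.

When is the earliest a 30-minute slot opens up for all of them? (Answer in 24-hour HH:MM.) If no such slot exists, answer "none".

Oksana free within 08:00–17:30: 08:15–10:00, 11:30–11:45, 13:00–14:15, 16:15–17:30.
Ravi free within 08:00–17:30: 08:00–11:15, 13:45–14:45, 16:15–16:30.
Aarav free within 08:00–17:30: 08:00–15:00, 16:00–17:00.
Oksana ∩ Ravi: 08:15–10:00, 13:45–14:15, 16:15–16:30.
Oksana ∩ Ravi ∩ Ulrich: 08:15–10:00, 14:00–14:15.
Oksana ∩ Ravi ∩ Ulrich ∩ Aarav: 08:15–10:00, 14:00–14:15.
Windows ≥ 30 min: 08:15–10:00.
Earliest such window starts at 08:15.

08:15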